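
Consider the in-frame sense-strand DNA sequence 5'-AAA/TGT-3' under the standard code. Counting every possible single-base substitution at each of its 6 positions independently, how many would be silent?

Codon 1 (AAA, Lys): 1 synonymous substitution.
Codon 2 (TGT, Cys): 1 synonymous substitution.
Total: 1 + 1 = 2.

2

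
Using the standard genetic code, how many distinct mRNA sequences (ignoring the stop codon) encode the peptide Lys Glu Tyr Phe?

Lys: 2 codons.
Glu: 2 codons.
Tyr: 2 codons.
Phe: 2 codons.
2 × 2 × 2 × 2 = 16.

16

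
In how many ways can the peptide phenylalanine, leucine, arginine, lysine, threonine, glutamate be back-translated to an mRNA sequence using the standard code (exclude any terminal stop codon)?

1152

Phe: 2 codons.
Leu: 6 codons.
Arg: 6 codons.
Lys: 2 codons.
Thr: 4 codons.
Glu: 2 codons.
2 × 6 × 6 × 2 × 4 × 2 = 1152.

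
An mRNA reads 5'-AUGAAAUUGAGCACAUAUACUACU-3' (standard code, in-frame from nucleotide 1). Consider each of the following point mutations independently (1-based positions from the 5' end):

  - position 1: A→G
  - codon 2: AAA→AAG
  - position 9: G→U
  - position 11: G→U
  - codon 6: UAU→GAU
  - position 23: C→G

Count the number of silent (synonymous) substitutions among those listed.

Codon 1: AUG (Met) → GUG (Val) — missense.
Codon 2: AAA (Lys) → AAG (Lys) — synonymous.
Codon 3: UUG (Leu) → UUU (Phe) — missense.
Codon 4: AGC (Ser) → AUC (Ile) — missense.
Codon 6: UAU (Tyr) → GAU (Asp) — missense.
Codon 8: ACU (Thr) → AGU (Ser) — missense.
Synonymous: 1 of 6.

1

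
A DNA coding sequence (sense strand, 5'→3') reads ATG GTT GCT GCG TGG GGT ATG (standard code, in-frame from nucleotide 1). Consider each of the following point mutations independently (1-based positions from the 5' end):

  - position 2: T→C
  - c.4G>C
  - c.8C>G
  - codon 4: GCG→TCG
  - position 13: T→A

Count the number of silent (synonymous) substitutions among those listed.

0

Codon 1: ATG (Met) → ACG (Thr) — missense.
Codon 2: GTT (Val) → CTT (Leu) — missense.
Codon 3: GCT (Ala) → GGT (Gly) — missense.
Codon 4: GCG (Ala) → TCG (Ser) — missense.
Codon 5: TGG (Trp) → AGG (Arg) — missense.
Synonymous: 0 of 5.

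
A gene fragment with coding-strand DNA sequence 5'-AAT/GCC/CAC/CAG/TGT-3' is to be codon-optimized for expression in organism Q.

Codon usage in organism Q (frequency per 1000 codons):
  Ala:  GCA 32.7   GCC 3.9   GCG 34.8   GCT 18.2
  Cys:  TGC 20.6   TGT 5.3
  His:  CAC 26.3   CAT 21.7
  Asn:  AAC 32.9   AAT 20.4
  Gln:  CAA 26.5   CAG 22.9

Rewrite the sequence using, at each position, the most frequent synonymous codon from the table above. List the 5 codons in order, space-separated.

Codon 1 (Asn): best is AAC at 32.9.
Codon 2 (Ala): best is GCG at 34.8.
Codon 3 (His): best is CAC at 26.3.
Codon 4 (Gln): best is CAA at 26.5.
Codon 5 (Cys): best is TGC at 20.6.

AAC GCG CAC CAA TGC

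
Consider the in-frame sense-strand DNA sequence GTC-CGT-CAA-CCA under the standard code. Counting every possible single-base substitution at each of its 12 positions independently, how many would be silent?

10

Codon 1 (GTC, Val): 3 synonymous substitutions.
Codon 2 (CGT, Arg): 3 synonymous substitutions.
Codon 3 (CAA, Gln): 1 synonymous substitution.
Codon 4 (CCA, Pro): 3 synonymous substitutions.
Total: 3 + 3 + 1 + 3 = 10.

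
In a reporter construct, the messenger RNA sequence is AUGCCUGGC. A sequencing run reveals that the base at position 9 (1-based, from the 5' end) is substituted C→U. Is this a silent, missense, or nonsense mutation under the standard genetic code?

silent

Position 9 falls in codon 3: GGC → Gly.
After the substitution the codon is GGU → Gly.
Both encode Gly, so the change is synonymous.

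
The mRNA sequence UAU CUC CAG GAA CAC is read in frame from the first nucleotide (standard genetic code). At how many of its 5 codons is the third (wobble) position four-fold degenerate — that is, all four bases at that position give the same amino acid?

Codon 1 UAU (Tyr): third position 2-fold.
Codon 2 CUC (Leu): third position 4-fold.
Codon 3 CAG (Gln): third position 2-fold.
Codon 4 GAA (Glu): third position 2-fold.
Codon 5 CAC (His): third position 2-fold.
Four-fold degenerate third positions: 1.

1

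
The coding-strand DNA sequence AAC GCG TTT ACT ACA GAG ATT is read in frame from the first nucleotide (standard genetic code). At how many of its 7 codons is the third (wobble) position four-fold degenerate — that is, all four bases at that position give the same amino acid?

Codon 1 AAC (Asn): third position 2-fold.
Codon 2 GCG (Ala): third position 4-fold.
Codon 3 TTT (Phe): third position 2-fold.
Codon 4 ACT (Thr): third position 4-fold.
Codon 5 ACA (Thr): third position 4-fold.
Codon 6 GAG (Glu): third position 2-fold.
Codon 7 ATT (Ile): third position 3-fold.
Four-fold degenerate third positions: 3.

3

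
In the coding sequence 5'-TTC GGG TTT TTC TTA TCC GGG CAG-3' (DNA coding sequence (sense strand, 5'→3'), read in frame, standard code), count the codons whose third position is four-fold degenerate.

Codon 1 TTC (Phe): third position 2-fold.
Codon 2 GGG (Gly): third position 4-fold.
Codon 3 TTT (Phe): third position 2-fold.
Codon 4 TTC (Phe): third position 2-fold.
Codon 5 TTA (Leu): third position 2-fold.
Codon 6 TCC (Ser): third position 4-fold.
Codon 7 GGG (Gly): third position 4-fold.
Codon 8 CAG (Gln): third position 2-fold.
Four-fold degenerate third positions: 3.

3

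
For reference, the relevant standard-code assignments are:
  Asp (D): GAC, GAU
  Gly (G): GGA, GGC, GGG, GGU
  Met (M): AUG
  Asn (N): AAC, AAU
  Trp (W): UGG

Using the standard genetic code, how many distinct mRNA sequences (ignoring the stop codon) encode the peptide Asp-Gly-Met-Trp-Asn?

16

Asp: 2 codons.
Gly: 4 codons.
Met: 1 codon.
Trp: 1 codon.
Asn: 2 codons.
2 × 4 × 1 × 1 × 2 = 16.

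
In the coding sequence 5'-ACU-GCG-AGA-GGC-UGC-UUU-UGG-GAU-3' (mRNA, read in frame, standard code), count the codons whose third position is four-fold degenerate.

3

Codon 1 ACU (Thr): third position 4-fold.
Codon 2 GCG (Ala): third position 4-fold.
Codon 3 AGA (Arg): third position 2-fold.
Codon 4 GGC (Gly): third position 4-fold.
Codon 5 UGC (Cys): third position 2-fold.
Codon 6 UUU (Phe): third position 2-fold.
Codon 7 UGG (Trp): third position 1-fold.
Codon 8 GAU (Asp): third position 2-fold.
Four-fold degenerate third positions: 3.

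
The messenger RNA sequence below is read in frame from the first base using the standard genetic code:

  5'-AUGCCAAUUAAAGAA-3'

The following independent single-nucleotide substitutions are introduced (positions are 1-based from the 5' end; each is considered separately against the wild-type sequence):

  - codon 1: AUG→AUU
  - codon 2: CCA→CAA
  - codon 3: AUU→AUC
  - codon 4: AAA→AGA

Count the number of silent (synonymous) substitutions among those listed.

Codon 1: AUG (Met) → AUU (Ile) — missense.
Codon 2: CCA (Pro) → CAA (Gln) — missense.
Codon 3: AUU (Ile) → AUC (Ile) — synonymous.
Codon 4: AAA (Lys) → AGA (Arg) — missense.
Synonymous: 1 of 4.

1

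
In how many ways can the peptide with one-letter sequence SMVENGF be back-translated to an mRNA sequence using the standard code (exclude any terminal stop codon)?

768

Ser: 6 codons.
Met: 1 codon.
Val: 4 codons.
Glu: 2 codons.
Asn: 2 codons.
Gly: 4 codons.
Phe: 2 codons.
6 × 1 × 4 × 2 × 2 × 4 × 2 = 768.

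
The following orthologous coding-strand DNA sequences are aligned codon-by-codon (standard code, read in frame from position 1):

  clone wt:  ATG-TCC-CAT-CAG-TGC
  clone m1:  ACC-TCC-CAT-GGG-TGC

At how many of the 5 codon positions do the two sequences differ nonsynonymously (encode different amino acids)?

2

Codon 1: ATG Met / ACC Thr — nonsynonymous.
Codon 2: TCC Ser / TCC Ser — identical.
Codon 3: CAT His / CAT His — identical.
Codon 4: CAG Gln / GGG Gly — nonsynonymous.
Codon 5: TGC Cys / TGC Cys — identical.
Nonsynonymous differences: 2.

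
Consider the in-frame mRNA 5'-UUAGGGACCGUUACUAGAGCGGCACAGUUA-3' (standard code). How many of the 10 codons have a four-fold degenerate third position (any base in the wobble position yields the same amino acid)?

Codon 1 UUA (Leu): third position 2-fold.
Codon 2 GGG (Gly): third position 4-fold.
Codon 3 ACC (Thr): third position 4-fold.
Codon 4 GUU (Val): third position 4-fold.
Codon 5 ACU (Thr): third position 4-fold.
Codon 6 AGA (Arg): third position 2-fold.
Codon 7 GCG (Ala): third position 4-fold.
Codon 8 GCA (Ala): third position 4-fold.
Codon 9 CAG (Gln): third position 2-fold.
Codon 10 UUA (Leu): third position 2-fold.
Four-fold degenerate third positions: 6.

6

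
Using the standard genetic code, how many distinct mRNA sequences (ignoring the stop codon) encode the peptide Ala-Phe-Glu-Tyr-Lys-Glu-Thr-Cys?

1024

Ala: 4 codons.
Phe: 2 codons.
Glu: 2 codons.
Tyr: 2 codons.
Lys: 2 codons.
Glu: 2 codons.
Thr: 4 codons.
Cys: 2 codons.
4 × 2 × 2 × 2 × 2 × 2 × 4 × 2 = 1024.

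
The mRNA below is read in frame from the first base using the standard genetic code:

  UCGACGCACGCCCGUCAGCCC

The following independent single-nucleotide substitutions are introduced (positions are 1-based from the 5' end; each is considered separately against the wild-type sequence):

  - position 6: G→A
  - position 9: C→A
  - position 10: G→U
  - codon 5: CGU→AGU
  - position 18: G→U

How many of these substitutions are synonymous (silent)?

Codon 2: ACG (Thr) → ACA (Thr) — synonymous.
Codon 3: CAC (His) → CAA (Gln) — missense.
Codon 4: GCC (Ala) → UCC (Ser) — missense.
Codon 5: CGU (Arg) → AGU (Ser) — missense.
Codon 6: CAG (Gln) → CAU (His) — missense.
Synonymous: 1 of 5.

1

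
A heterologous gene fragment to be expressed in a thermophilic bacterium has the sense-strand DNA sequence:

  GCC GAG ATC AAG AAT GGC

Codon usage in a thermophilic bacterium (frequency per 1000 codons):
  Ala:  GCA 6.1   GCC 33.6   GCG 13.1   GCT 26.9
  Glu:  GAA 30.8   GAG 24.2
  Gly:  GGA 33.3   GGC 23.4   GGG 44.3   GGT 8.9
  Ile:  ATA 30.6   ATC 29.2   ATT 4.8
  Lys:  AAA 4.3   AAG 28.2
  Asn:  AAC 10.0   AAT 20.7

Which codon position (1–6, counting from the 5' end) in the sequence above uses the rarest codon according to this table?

Codon 1 GCC (Ala): 33.6 per 1000.
Codon 2 GAG (Glu): 24.2 per 1000.
Codon 3 ATC (Ile): 29.2 per 1000.
Codon 4 AAG (Lys): 28.2 per 1000.
Codon 5 AAT (Asn): 20.7 per 1000.
Codon 6 GGC (Gly): 23.4 per 1000.
Lowest frequency is 20.7 at codon 5.

5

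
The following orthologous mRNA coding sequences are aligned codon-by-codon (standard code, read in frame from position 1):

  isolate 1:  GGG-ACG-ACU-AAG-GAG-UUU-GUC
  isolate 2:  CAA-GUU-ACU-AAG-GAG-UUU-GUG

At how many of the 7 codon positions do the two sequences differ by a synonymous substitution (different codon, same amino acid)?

1

Codon 1: GGG Gly / CAA Gln — nonsynonymous.
Codon 2: ACG Thr / GUU Val — nonsynonymous.
Codon 3: ACU Thr / ACU Thr — identical.
Codon 4: AAG Lys / AAG Lys — identical.
Codon 5: GAG Glu / GAG Glu — identical.
Codon 6: UUU Phe / UUU Phe — identical.
Codon 7: GUC Val / GUG Val — synonymous.
Synonymous differences: 1.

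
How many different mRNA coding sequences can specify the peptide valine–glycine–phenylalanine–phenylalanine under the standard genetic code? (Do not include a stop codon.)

Val: 4 codons.
Gly: 4 codons.
Phe: 2 codons.
Phe: 2 codons.
4 × 4 × 2 × 2 = 64.

64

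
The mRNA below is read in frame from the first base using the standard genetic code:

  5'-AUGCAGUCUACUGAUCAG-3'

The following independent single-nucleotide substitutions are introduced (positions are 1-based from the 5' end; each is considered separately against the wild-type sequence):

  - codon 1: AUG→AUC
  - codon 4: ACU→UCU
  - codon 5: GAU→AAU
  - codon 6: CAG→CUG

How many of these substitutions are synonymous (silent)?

Codon 1: AUG (Met) → AUC (Ile) — missense.
Codon 4: ACU (Thr) → UCU (Ser) — missense.
Codon 5: GAU (Asp) → AAU (Asn) — missense.
Codon 6: CAG (Gln) → CUG (Leu) — missense.
Synonymous: 0 of 4.

0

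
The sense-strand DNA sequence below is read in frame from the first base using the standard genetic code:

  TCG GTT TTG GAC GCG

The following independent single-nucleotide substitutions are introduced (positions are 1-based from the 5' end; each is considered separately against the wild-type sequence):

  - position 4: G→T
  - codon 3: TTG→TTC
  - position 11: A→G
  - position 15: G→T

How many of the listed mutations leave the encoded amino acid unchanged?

1

Codon 2: GTT (Val) → TTT (Phe) — missense.
Codon 3: TTG (Leu) → TTC (Phe) — missense.
Codon 4: GAC (Asp) → GGC (Gly) — missense.
Codon 5: GCG (Ala) → GCT (Ala) — synonymous.
Synonymous: 1 of 4.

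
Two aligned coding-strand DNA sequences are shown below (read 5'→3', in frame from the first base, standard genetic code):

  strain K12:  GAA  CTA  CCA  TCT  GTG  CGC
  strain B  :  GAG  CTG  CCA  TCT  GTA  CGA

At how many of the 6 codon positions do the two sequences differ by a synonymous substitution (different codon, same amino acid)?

4

Codon 1: GAA Glu / GAG Glu — synonymous.
Codon 2: CTA Leu / CTG Leu — synonymous.
Codon 3: CCA Pro / CCA Pro — identical.
Codon 4: TCT Ser / TCT Ser — identical.
Codon 5: GTG Val / GTA Val — synonymous.
Codon 6: CGC Arg / CGA Arg — synonymous.
Synonymous differences: 4.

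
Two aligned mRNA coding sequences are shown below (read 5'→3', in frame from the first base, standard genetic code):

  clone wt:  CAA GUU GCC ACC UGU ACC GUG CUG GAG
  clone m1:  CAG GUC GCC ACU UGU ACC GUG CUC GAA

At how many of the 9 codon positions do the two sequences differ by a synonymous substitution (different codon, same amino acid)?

Codon 1: CAA Gln / CAG Gln — synonymous.
Codon 2: GUU Val / GUC Val — synonymous.
Codon 3: GCC Ala / GCC Ala — identical.
Codon 4: ACC Thr / ACU Thr — synonymous.
Codon 5: UGU Cys / UGU Cys — identical.
Codon 6: ACC Thr / ACC Thr — identical.
Codon 7: GUG Val / GUG Val — identical.
Codon 8: CUG Leu / CUC Leu — synonymous.
Codon 9: GAG Glu / GAA Glu — synonymous.
Synonymous differences: 5.

5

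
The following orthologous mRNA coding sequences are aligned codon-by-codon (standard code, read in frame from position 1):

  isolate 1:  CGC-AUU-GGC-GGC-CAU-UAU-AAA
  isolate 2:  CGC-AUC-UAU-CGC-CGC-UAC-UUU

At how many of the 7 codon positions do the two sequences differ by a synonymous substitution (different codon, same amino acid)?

Codon 1: CGC Arg / CGC Arg — identical.
Codon 2: AUU Ile / AUC Ile — synonymous.
Codon 3: GGC Gly / UAU Tyr — nonsynonymous.
Codon 4: GGC Gly / CGC Arg — nonsynonymous.
Codon 5: CAU His / CGC Arg — nonsynonymous.
Codon 6: UAU Tyr / UAC Tyr — synonymous.
Codon 7: AAA Lys / UUU Phe — nonsynonymous.
Synonymous differences: 2.

2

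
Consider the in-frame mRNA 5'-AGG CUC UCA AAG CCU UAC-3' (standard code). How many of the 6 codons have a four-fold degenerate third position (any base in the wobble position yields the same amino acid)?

3

Codon 1 AGG (Arg): third position 2-fold.
Codon 2 CUC (Leu): third position 4-fold.
Codon 3 UCA (Ser): third position 4-fold.
Codon 4 AAG (Lys): third position 2-fold.
Codon 5 CCU (Pro): third position 4-fold.
Codon 6 UAC (Tyr): third position 2-fold.
Four-fold degenerate third positions: 3.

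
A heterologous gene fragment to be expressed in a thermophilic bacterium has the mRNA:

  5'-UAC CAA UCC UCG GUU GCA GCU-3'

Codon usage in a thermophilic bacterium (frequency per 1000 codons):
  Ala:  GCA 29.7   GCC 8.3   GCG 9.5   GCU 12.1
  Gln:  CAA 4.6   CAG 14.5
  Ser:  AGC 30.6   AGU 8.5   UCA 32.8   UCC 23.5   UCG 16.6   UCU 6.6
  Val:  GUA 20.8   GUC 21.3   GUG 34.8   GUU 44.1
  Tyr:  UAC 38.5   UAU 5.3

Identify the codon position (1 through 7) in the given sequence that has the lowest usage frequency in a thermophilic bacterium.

2

Codon 1 UAC (Tyr): 38.5 per 1000.
Codon 2 CAA (Gln): 4.6 per 1000.
Codon 3 UCC (Ser): 23.5 per 1000.
Codon 4 UCG (Ser): 16.6 per 1000.
Codon 5 GUU (Val): 44.1 per 1000.
Codon 6 GCA (Ala): 29.7 per 1000.
Codon 7 GCU (Ala): 12.1 per 1000.
Lowest frequency is 4.6 at codon 2.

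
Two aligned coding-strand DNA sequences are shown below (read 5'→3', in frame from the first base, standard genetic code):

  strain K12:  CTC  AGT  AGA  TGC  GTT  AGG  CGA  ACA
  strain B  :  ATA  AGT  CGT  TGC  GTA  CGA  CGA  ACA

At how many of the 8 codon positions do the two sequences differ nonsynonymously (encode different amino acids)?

Codon 1: CTC Leu / ATA Ile — nonsynonymous.
Codon 2: AGT Ser / AGT Ser — identical.
Codon 3: AGA Arg / CGT Arg — synonymous.
Codon 4: TGC Cys / TGC Cys — identical.
Codon 5: GTT Val / GTA Val — synonymous.
Codon 6: AGG Arg / CGA Arg — synonymous.
Codon 7: CGA Arg / CGA Arg — identical.
Codon 8: ACA Thr / ACA Thr — identical.
Nonsynonymous differences: 1.

1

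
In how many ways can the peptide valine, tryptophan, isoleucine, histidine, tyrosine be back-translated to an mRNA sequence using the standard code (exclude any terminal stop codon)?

48

Val: 4 codons.
Trp: 1 codon.
Ile: 3 codons.
His: 2 codons.
Tyr: 2 codons.
4 × 1 × 3 × 2 × 2 = 48.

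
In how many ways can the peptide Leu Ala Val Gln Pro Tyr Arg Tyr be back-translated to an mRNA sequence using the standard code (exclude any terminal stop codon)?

Leu: 6 codons.
Ala: 4 codons.
Val: 4 codons.
Gln: 2 codons.
Pro: 4 codons.
Tyr: 2 codons.
Arg: 6 codons.
Tyr: 2 codons.
6 × 4 × 4 × 2 × 4 × 2 × 6 × 2 = 18432.

18432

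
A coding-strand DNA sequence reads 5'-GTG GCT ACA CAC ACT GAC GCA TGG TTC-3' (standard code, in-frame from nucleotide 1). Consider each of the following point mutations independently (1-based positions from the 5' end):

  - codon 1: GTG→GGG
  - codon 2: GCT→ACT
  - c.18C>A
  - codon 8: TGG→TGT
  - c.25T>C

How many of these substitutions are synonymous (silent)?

Codon 1: GTG (Val) → GGG (Gly) — missense.
Codon 2: GCT (Ala) → ACT (Thr) — missense.
Codon 6: GAC (Asp) → GAA (Glu) — missense.
Codon 8: TGG (Trp) → TGT (Cys) — missense.
Codon 9: TTC (Phe) → CTC (Leu) — missense.
Synonymous: 0 of 5.

0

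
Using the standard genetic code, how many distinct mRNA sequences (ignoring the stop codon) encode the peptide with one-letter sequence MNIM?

Met: 1 codon.
Asn: 2 codons.
Ile: 3 codons.
Met: 1 codon.
1 × 2 × 3 × 1 = 6.

6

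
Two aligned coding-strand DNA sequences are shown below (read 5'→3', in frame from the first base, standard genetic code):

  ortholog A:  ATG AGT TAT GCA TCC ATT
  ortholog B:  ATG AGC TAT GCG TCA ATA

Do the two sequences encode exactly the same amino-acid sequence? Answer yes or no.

Codon 1: ATG Met / ATG Met — identical.
Codon 2: AGT Ser / AGC Ser — synonymous.
Codon 3: TAT Tyr / TAT Tyr — identical.
Codon 4: GCA Ala / GCG Ala — synonymous.
Codon 5: TCC Ser / TCA Ser — synonymous.
Codon 6: ATT Ile / ATA Ile — synonymous.
Nonsynonymous differences: 0 → same protein.

yes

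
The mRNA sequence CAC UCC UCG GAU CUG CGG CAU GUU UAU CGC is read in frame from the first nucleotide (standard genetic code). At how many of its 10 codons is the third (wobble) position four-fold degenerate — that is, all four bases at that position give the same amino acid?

6

Codon 1 CAC (His): third position 2-fold.
Codon 2 UCC (Ser): third position 4-fold.
Codon 3 UCG (Ser): third position 4-fold.
Codon 4 GAU (Asp): third position 2-fold.
Codon 5 CUG (Leu): third position 4-fold.
Codon 6 CGG (Arg): third position 4-fold.
Codon 7 CAU (His): third position 2-fold.
Codon 8 GUU (Val): third position 4-fold.
Codon 9 UAU (Tyr): third position 2-fold.
Codon 10 CGC (Arg): third position 4-fold.
Four-fold degenerate third positions: 6.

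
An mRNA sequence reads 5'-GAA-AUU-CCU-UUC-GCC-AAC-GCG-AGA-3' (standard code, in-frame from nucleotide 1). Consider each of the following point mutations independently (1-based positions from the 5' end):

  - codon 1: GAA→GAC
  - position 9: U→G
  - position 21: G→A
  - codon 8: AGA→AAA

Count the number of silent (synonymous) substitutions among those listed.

2

Codon 1: GAA (Glu) → GAC (Asp) — missense.
Codon 3: CCU (Pro) → CCG (Pro) — synonymous.
Codon 7: GCG (Ala) → GCA (Ala) — synonymous.
Codon 8: AGA (Arg) → AAA (Lys) — missense.
Synonymous: 2 of 4.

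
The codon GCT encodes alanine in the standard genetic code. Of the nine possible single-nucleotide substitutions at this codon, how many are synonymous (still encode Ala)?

3

Position 1: none → 0 synonymous.
Position 2: none → 0 synonymous.
Position 3: GCC, GCA, GCG → 3 synonymous.
Total: 0 + 0 + 3 = 3.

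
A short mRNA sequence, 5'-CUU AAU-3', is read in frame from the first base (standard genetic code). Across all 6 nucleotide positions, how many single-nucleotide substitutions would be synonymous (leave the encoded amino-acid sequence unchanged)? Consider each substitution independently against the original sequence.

4

Codon 1 (CUU, Leu): 3 synonymous substitutions.
Codon 2 (AAU, Asn): 1 synonymous substitution.
Total: 3 + 1 = 4.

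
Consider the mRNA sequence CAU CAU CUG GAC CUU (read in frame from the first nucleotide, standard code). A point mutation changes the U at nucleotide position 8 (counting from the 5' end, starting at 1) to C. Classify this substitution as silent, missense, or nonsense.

missense

Position 8 falls in codon 3: CUG → Leu.
After the substitution the codon is CCG → Pro.
Leu ≠ Pro, so this is a missense mutation.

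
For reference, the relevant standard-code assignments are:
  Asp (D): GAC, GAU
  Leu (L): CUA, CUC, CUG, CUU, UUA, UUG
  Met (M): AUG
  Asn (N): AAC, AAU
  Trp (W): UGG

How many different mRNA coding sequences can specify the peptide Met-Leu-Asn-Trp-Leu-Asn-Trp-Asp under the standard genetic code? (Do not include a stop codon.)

288

Met: 1 codon.
Leu: 6 codons.
Asn: 2 codons.
Trp: 1 codon.
Leu: 6 codons.
Asn: 2 codons.
Trp: 1 codon.
Asp: 2 codons.
1 × 6 × 2 × 1 × 6 × 2 × 1 × 2 = 288.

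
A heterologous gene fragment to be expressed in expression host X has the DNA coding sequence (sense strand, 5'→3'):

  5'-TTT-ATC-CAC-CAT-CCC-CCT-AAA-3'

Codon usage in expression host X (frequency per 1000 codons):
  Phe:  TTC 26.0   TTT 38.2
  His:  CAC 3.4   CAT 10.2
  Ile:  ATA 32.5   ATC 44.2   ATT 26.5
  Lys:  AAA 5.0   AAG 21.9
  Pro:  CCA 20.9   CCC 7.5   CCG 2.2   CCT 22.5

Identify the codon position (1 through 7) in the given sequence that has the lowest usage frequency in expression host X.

3

Codon 1 TTT (Phe): 38.2 per 1000.
Codon 2 ATC (Ile): 44.2 per 1000.
Codon 3 CAC (His): 3.4 per 1000.
Codon 4 CAT (His): 10.2 per 1000.
Codon 5 CCC (Pro): 7.5 per 1000.
Codon 6 CCT (Pro): 22.5 per 1000.
Codon 7 AAA (Lys): 5.0 per 1000.
Lowest frequency is 3.4 at codon 3.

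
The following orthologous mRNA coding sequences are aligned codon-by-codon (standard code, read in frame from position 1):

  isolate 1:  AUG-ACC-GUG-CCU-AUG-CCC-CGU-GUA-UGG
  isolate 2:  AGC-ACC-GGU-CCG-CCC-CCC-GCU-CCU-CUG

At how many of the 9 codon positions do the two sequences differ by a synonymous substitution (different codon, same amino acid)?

1

Codon 1: AUG Met / AGC Ser — nonsynonymous.
Codon 2: ACC Thr / ACC Thr — identical.
Codon 3: GUG Val / GGU Gly — nonsynonymous.
Codon 4: CCU Pro / CCG Pro — synonymous.
Codon 5: AUG Met / CCC Pro — nonsynonymous.
Codon 6: CCC Pro / CCC Pro — identical.
Codon 7: CGU Arg / GCU Ala — nonsynonymous.
Codon 8: GUA Val / CCU Pro — nonsynonymous.
Codon 9: UGG Trp / CUG Leu — nonsynonymous.
Synonymous differences: 1.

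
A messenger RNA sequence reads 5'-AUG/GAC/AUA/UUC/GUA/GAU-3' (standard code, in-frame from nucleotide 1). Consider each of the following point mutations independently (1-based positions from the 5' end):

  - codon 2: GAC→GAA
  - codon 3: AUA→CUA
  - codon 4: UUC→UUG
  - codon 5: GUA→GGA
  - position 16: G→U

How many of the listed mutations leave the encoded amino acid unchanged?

0

Codon 2: GAC (Asp) → GAA (Glu) — missense.
Codon 3: AUA (Ile) → CUA (Leu) — missense.
Codon 4: UUC (Phe) → UUG (Leu) — missense.
Codon 5: GUA (Val) → GGA (Gly) — missense.
Codon 6: GAU (Asp) → UAU (Tyr) — missense.
Synonymous: 0 of 5.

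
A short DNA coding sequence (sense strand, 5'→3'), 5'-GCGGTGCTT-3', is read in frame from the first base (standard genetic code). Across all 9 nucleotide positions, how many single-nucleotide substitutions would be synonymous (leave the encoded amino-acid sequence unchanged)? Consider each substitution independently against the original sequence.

9

Codon 1 (GCG, Ala): 3 synonymous substitutions.
Codon 2 (GTG, Val): 3 synonymous substitutions.
Codon 3 (CTT, Leu): 3 synonymous substitutions.
Total: 3 + 3 + 3 = 9.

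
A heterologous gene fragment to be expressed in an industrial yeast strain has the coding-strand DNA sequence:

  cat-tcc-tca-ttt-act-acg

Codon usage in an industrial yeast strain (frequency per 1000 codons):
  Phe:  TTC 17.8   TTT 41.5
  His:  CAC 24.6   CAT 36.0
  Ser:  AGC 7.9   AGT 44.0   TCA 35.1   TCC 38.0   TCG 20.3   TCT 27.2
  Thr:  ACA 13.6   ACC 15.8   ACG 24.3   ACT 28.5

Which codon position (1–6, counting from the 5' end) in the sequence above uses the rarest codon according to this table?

Codon 1 CAT (His): 36.0 per 1000.
Codon 2 TCC (Ser): 38.0 per 1000.
Codon 3 TCA (Ser): 35.1 per 1000.
Codon 4 TTT (Phe): 41.5 per 1000.
Codon 5 ACT (Thr): 28.5 per 1000.
Codon 6 ACG (Thr): 24.3 per 1000.
Lowest frequency is 24.3 at codon 6.

6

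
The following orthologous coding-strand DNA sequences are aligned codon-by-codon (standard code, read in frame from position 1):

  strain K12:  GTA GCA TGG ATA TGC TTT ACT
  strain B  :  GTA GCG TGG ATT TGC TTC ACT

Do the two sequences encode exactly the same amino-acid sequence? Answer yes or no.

Codon 1: GTA Val / GTA Val — identical.
Codon 2: GCA Ala / GCG Ala — synonymous.
Codon 3: TGG Trp / TGG Trp — identical.
Codon 4: ATA Ile / ATT Ile — synonymous.
Codon 5: TGC Cys / TGC Cys — identical.
Codon 6: TTT Phe / TTC Phe — synonymous.
Codon 7: ACT Thr / ACT Thr — identical.
Nonsynonymous differences: 0 → same protein.

yes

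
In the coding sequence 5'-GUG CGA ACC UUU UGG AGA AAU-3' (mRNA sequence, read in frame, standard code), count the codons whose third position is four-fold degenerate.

3

Codon 1 GUG (Val): third position 4-fold.
Codon 2 CGA (Arg): third position 4-fold.
Codon 3 ACC (Thr): third position 4-fold.
Codon 4 UUU (Phe): third position 2-fold.
Codon 5 UGG (Trp): third position 1-fold.
Codon 6 AGA (Arg): third position 2-fold.
Codon 7 AAU (Asn): third position 2-fold.
Four-fold degenerate third positions: 3.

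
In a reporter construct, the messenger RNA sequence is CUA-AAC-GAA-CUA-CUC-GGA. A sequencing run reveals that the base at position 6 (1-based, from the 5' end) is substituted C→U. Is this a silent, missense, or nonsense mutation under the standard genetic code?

silent

Position 6 falls in codon 2: AAC → Asn.
After the substitution the codon is AAU → Asn.
Both encode Asn, so the change is synonymous.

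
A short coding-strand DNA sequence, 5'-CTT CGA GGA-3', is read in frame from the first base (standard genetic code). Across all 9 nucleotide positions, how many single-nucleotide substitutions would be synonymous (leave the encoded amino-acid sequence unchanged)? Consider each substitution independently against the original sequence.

10

Codon 1 (CTT, Leu): 3 synonymous substitutions.
Codon 2 (CGA, Arg): 4 synonymous substitutions.
Codon 3 (GGA, Gly): 3 synonymous substitutions.
Total: 3 + 4 + 3 = 10.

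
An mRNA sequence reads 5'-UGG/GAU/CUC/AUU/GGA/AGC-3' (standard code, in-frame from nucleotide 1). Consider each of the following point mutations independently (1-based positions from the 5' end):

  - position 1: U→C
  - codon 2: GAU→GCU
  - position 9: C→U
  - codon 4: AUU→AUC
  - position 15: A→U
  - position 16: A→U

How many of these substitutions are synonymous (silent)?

Codon 1: UGG (Trp) → CGG (Arg) — missense.
Codon 2: GAU (Asp) → GCU (Ala) — missense.
Codon 3: CUC (Leu) → CUU (Leu) — synonymous.
Codon 4: AUU (Ile) → AUC (Ile) — synonymous.
Codon 5: GGA (Gly) → GGU (Gly) — synonymous.
Codon 6: AGC (Ser) → UGC (Cys) — missense.
Synonymous: 3 of 6.

3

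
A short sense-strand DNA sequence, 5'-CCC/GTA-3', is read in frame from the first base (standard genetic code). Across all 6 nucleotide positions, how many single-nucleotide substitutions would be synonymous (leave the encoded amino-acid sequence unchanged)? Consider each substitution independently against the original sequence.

6

Codon 1 (CCC, Pro): 3 synonymous substitutions.
Codon 2 (GTA, Val): 3 synonymous substitutions.
Total: 3 + 3 = 6.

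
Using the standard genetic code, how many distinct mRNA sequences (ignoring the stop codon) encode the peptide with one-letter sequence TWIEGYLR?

6912

Thr: 4 codons.
Trp: 1 codon.
Ile: 3 codons.
Glu: 2 codons.
Gly: 4 codons.
Tyr: 2 codons.
Leu: 6 codons.
Arg: 6 codons.
4 × 1 × 3 × 2 × 4 × 2 × 6 × 6 = 6912.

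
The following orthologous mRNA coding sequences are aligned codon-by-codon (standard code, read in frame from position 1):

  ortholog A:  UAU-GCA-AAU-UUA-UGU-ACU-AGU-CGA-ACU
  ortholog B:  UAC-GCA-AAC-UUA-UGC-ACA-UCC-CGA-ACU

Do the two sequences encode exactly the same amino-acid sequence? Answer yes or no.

Codon 1: UAU Tyr / UAC Tyr — synonymous.
Codon 2: GCA Ala / GCA Ala — identical.
Codon 3: AAU Asn / AAC Asn — synonymous.
Codon 4: UUA Leu / UUA Leu — identical.
Codon 5: UGU Cys / UGC Cys — synonymous.
Codon 6: ACU Thr / ACA Thr — synonymous.
Codon 7: AGU Ser / UCC Ser — synonymous.
Codon 8: CGA Arg / CGA Arg — identical.
Codon 9: ACU Thr / ACU Thr — identical.
Nonsynonymous differences: 0 → same protein.

yes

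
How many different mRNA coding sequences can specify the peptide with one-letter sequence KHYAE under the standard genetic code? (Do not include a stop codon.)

Lys: 2 codons.
His: 2 codons.
Tyr: 2 codons.
Ala: 4 codons.
Glu: 2 codons.
2 × 2 × 2 × 4 × 2 = 64.

64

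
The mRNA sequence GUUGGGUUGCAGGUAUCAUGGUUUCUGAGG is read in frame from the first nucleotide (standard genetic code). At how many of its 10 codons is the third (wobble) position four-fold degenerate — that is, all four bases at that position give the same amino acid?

5

Codon 1 GUU (Val): third position 4-fold.
Codon 2 GGG (Gly): third position 4-fold.
Codon 3 UUG (Leu): third position 2-fold.
Codon 4 CAG (Gln): third position 2-fold.
Codon 5 GUA (Val): third position 4-fold.
Codon 6 UCA (Ser): third position 4-fold.
Codon 7 UGG (Trp): third position 1-fold.
Codon 8 UUU (Phe): third position 2-fold.
Codon 9 CUG (Leu): third position 4-fold.
Codon 10 AGG (Arg): third position 2-fold.
Four-fold degenerate third positions: 5.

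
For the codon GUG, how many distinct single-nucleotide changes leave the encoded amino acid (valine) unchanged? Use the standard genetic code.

3

Position 1: none → 0 synonymous.
Position 2: none → 0 synonymous.
Position 3: GUU, GUC, GUA → 3 synonymous.
Total: 0 + 0 + 3 = 3.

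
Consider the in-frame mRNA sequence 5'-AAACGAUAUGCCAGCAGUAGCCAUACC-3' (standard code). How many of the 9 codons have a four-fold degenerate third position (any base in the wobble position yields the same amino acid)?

3

Codon 1 AAA (Lys): third position 2-fold.
Codon 2 CGA (Arg): third position 4-fold.
Codon 3 UAU (Tyr): third position 2-fold.
Codon 4 GCC (Ala): third position 4-fold.
Codon 5 AGC (Ser): third position 2-fold.
Codon 6 AGU (Ser): third position 2-fold.
Codon 7 AGC (Ser): third position 2-fold.
Codon 8 CAU (His): third position 2-fold.
Codon 9 ACC (Thr): third position 4-fold.
Four-fold degenerate third positions: 3.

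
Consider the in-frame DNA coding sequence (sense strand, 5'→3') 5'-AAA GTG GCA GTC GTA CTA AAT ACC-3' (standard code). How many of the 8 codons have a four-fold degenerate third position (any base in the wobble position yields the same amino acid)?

6

Codon 1 AAA (Lys): third position 2-fold.
Codon 2 GTG (Val): third position 4-fold.
Codon 3 GCA (Ala): third position 4-fold.
Codon 4 GTC (Val): third position 4-fold.
Codon 5 GTA (Val): third position 4-fold.
Codon 6 CTA (Leu): third position 4-fold.
Codon 7 AAT (Asn): third position 2-fold.
Codon 8 ACC (Thr): third position 4-fold.
Four-fold degenerate third positions: 6.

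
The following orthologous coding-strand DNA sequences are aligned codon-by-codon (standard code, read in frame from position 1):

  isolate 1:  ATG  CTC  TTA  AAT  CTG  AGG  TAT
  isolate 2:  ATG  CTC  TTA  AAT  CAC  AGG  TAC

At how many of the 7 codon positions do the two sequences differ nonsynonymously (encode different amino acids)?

Codon 1: ATG Met / ATG Met — identical.
Codon 2: CTC Leu / CTC Leu — identical.
Codon 3: TTA Leu / TTA Leu — identical.
Codon 4: AAT Asn / AAT Asn — identical.
Codon 5: CTG Leu / CAC His — nonsynonymous.
Codon 6: AGG Arg / AGG Arg — identical.
Codon 7: TAT Tyr / TAC Tyr — synonymous.
Nonsynonymous differences: 1.

1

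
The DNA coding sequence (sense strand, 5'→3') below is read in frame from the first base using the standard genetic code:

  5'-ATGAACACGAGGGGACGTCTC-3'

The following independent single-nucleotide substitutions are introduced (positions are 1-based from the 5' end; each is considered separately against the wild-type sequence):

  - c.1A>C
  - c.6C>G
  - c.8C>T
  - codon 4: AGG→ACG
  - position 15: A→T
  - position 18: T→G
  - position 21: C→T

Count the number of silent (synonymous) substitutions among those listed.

Codon 1: ATG (Met) → CTG (Leu) — missense.
Codon 2: AAC (Asn) → AAG (Lys) — missense.
Codon 3: ACG (Thr) → ATG (Met) — missense.
Codon 4: AGG (Arg) → ACG (Thr) — missense.
Codon 5: GGA (Gly) → GGT (Gly) — synonymous.
Codon 6: CGT (Arg) → CGG (Arg) — synonymous.
Codon 7: CTC (Leu) → CTT (Leu) — synonymous.
Synonymous: 3 of 7.

3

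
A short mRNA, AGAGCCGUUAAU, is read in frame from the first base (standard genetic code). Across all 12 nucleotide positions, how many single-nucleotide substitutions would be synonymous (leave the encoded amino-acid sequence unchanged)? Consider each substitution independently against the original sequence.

9

Codon 1 (AGA, Arg): 2 synonymous substitutions.
Codon 2 (GCC, Ala): 3 synonymous substitutions.
Codon 3 (GUU, Val): 3 synonymous substitutions.
Codon 4 (AAU, Asn): 1 synonymous substitution.
Total: 2 + 3 + 3 + 1 = 9.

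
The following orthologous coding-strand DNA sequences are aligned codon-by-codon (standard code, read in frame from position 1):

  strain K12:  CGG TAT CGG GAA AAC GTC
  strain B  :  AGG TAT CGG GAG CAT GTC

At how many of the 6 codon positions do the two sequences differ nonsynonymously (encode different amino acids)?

1

Codon 1: CGG Arg / AGG Arg — synonymous.
Codon 2: TAT Tyr / TAT Tyr — identical.
Codon 3: CGG Arg / CGG Arg — identical.
Codon 4: GAA Glu / GAG Glu — synonymous.
Codon 5: AAC Asn / CAT His — nonsynonymous.
Codon 6: GTC Val / GTC Val — identical.
Nonsynonymous differences: 1.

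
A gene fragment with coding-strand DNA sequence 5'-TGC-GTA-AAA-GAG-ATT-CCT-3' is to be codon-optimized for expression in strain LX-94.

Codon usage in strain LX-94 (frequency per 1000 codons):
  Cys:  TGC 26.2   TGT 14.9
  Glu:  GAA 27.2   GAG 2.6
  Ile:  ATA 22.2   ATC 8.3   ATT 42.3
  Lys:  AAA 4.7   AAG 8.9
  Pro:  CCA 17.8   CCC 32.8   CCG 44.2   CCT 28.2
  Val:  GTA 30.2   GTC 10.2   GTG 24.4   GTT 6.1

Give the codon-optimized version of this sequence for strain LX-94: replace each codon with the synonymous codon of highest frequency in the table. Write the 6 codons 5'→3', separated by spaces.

Codon 1 (Cys): best is TGC at 26.2.
Codon 2 (Val): best is GTA at 30.2.
Codon 3 (Lys): best is AAG at 8.9.
Codon 4 (Glu): best is GAA at 27.2.
Codon 5 (Ile): best is ATT at 42.3.
Codon 6 (Pro): best is CCG at 44.2.

TGC GTA AAG GAA ATT CCG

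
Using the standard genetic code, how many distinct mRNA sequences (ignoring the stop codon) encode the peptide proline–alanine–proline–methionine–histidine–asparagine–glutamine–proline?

2048

Pro: 4 codons.
Ala: 4 codons.
Pro: 4 codons.
Met: 1 codon.
His: 2 codons.
Asn: 2 codons.
Gln: 2 codons.
Pro: 4 codons.
4 × 4 × 4 × 1 × 2 × 2 × 2 × 4 = 2048.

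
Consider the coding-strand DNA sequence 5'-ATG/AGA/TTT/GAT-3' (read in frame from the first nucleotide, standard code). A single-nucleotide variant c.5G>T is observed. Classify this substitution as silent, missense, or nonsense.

missense

Position 5 falls in codon 2: AGA → Arg.
After the substitution the codon is ATA → Ile.
Arg ≠ Ile, so this is a missense mutation.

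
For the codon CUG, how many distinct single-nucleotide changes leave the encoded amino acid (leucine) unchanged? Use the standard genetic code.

4

Position 1: UUG → 1 synonymous.
Position 2: none → 0 synonymous.
Position 3: CUU, CUC, CUA → 3 synonymous.
Total: 1 + 0 + 3 = 4.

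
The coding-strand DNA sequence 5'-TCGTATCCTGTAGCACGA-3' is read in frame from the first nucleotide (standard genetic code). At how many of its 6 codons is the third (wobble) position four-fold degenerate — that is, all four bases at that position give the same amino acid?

5

Codon 1 TCG (Ser): third position 4-fold.
Codon 2 TAT (Tyr): third position 2-fold.
Codon 3 CCT (Pro): third position 4-fold.
Codon 4 GTA (Val): third position 4-fold.
Codon 5 GCA (Ala): third position 4-fold.
Codon 6 CGA (Arg): third position 4-fold.
Four-fold degenerate third positions: 5.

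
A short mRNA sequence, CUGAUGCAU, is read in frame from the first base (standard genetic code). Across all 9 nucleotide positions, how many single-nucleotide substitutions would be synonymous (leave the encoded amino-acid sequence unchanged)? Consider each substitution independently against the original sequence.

5

Codon 1 (CUG, Leu): 4 synonymous substitutions.
Codon 2 (AUG, Met): 0 synonymous substitutions.
Codon 3 (CAU, His): 1 synonymous substitution.
Total: 4 + 0 + 1 = 5.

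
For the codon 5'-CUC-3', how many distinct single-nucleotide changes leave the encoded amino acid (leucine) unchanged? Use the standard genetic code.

Position 1: none → 0 synonymous.
Position 2: none → 0 synonymous.
Position 3: CUU, CUA, CUG → 3 synonymous.
Total: 0 + 0 + 3 = 3.

3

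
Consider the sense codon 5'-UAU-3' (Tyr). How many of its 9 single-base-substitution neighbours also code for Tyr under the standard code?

Position 1: none → 0 synonymous.
Position 2: none → 0 synonymous.
Position 3: UAC → 1 synonymous.
Total: 0 + 0 + 1 = 1.

1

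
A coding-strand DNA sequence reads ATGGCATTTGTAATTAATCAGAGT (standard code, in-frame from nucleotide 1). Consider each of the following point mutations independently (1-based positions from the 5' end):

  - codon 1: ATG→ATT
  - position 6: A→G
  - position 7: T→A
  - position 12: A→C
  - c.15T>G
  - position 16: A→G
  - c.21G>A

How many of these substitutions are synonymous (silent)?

3

Codon 1: ATG (Met) → ATT (Ile) — missense.
Codon 2: GCA (Ala) → GCG (Ala) — synonymous.
Codon 3: TTT (Phe) → ATT (Ile) — missense.
Codon 4: GTA (Val) → GTC (Val) — synonymous.
Codon 5: ATT (Ile) → ATG (Met) — missense.
Codon 6: AAT (Asn) → GAT (Asp) — missense.
Codon 7: CAG (Gln) → CAA (Gln) — synonymous.
Synonymous: 3 of 7.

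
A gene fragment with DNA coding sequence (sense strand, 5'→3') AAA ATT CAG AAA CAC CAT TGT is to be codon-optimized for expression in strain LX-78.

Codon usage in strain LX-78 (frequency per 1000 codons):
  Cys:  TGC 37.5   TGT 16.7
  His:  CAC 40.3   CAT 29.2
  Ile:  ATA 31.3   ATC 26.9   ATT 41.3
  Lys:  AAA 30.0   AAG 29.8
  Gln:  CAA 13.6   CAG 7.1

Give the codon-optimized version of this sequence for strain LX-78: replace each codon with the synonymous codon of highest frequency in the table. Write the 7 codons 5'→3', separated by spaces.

Codon 1 (Lys): best is AAA at 30.0.
Codon 2 (Ile): best is ATT at 41.3.
Codon 3 (Gln): best is CAA at 13.6.
Codon 4 (Lys): best is AAA at 30.0.
Codon 5 (His): best is CAC at 40.3.
Codon 6 (His): best is CAC at 40.3.
Codon 7 (Cys): best is TGC at 37.5.

AAA ATT CAA AAA CAC CAC TGC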